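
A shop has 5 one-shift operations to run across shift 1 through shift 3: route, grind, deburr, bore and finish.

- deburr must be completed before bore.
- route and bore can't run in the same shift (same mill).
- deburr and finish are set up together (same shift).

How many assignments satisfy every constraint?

18

Splitting on route: it can be shift 1 (9), shift 2 (6), shift 3 (3). Listing each branch's schedules as (grind, deburr, bore, finish) by shift number:
route=shift 1: (1,1,2,1) (1,1,3,1) (1,2,3,2) (2,1,2,1) (2,1,3,1) (2,2,3,2) (3,1,2,1) (3,1,3,1) (3,2,3,2) — 9.
route=shift 2: (1,1,3,1) (1,2,3,2) (2,1,3,1) (2,2,3,2) (3,1,3,1) (3,2,3,2) — 6.
route=shift 3: (1,1,2,1) (2,1,2,1) (3,1,2,1) — 3.
Summing: 9 + 6 + 3 = 18.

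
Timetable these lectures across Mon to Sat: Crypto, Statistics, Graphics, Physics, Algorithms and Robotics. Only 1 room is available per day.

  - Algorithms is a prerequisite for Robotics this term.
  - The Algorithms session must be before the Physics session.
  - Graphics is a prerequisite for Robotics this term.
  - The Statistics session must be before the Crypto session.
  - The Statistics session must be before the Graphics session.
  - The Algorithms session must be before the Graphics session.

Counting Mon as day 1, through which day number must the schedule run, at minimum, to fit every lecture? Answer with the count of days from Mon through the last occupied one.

6 days

The precedence chain requires at least 3 distinct days.
With at most 1 per day and 6 lectures, at least 6 days are needed.
6 works (last occupied day: Sat): for example Statistics in Tue; Physics in Sat; Graphics in Wed; Robotics in Thu; Crypto in Fri; Algorithms in Mon.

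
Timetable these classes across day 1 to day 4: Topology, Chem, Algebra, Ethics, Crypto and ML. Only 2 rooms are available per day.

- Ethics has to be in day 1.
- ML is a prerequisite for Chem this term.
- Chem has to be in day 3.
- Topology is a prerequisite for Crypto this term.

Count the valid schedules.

22

Splitting on Topology: it can be day 1 (7), day 2 (10), day 3 (5). Listing each branch's schedules as (Chem, Algebra, Ethics, Crypto, ML) by day number:
Topology=day 1: (3,2,1,3,2) (3,2,1,4,2) (3,3,1,2,2) (3,3,1,4,2) (3,4,1,2,2) (3,4,1,3,2) (3,4,1,4,2) — 7.
Topology=day 2: (3,1,1,3,2) (3,1,1,4,2) (3,2,1,3,1) (3,2,1,4,1) (3,3,1,4,1) (3,3,1,4,2) (3,4,1,3,1) (3,4,1,3,2) (3,4,1,4,1) (3,4,1,4,2) — 10.
Topology=day 3: (3,1,1,4,2) (3,2,1,4,1) (3,2,1,4,2) (3,4,1,4,1) (3,4,1,4,2) — 5.
Summing: 7 + 10 + 5 = 22.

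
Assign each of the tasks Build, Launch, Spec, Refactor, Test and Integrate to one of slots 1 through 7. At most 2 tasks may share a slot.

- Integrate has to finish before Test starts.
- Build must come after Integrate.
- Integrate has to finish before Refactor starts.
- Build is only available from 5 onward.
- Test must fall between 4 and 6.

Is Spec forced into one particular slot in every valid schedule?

No

Spec can be 1 (e.g. Refactor in 2, Build in 5, Integrate in 1, Test in 4, Spec in 1, Launch in 2) or 2 (e.g. Integrate in 1, Build in 5, Refactor in 2, Spec in 2, Test in 4, Launch in 1).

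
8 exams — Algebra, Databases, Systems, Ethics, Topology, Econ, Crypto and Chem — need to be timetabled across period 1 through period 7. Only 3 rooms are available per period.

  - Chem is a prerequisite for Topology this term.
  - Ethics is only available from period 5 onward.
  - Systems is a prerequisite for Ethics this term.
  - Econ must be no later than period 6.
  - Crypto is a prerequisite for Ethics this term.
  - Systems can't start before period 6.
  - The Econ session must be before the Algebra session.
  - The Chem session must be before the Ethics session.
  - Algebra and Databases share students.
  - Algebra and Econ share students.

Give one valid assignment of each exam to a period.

Algebra in period 2; Databases in period 3; Topology in period 2; Chem in period 1; Crypto in period 1; Ethics in period 7; Systems in period 6; Econ in period 1

Checking: Systems(period 6) before Ethics(period 7); Crypto(period 1) before Ethics(period 7); Chem(period 1) before Topology(period 2); Chem(period 1) before Ethics(period 7); Econ(period 1) before Algebra(period 2); Algebra(period 2) != Econ(period 1); Algebra(period 2) != Databases(period 3); Systems=period 6 in [period 6,period 7]; Ethics=period 7 in [period 5,period 7]; Econ=period 1 in [period 1,period 6]; max 3 per period (cap 3).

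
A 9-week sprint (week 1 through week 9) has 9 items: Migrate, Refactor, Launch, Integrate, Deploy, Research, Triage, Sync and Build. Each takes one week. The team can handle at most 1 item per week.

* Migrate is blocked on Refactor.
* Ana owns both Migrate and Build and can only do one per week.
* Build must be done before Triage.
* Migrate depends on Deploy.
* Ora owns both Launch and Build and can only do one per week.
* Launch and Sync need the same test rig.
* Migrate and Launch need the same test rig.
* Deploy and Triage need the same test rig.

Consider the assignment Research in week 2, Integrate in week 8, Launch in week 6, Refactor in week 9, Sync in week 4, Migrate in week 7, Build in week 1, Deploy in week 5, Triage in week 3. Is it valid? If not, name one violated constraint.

Migrate depends on Deploy — holds.
Migrate and Launch need the same test rig — holds.
Launch and Sync need the same test rig — holds.
Build must be done before Triage — holds.
Ana owns both Migrate and Build and can only do one per week — holds.
Ora owns both Launch and Build and can only do one per week — holds.
The team can handle at most 1 item per week — holds.
Migrate is blocked on Refactor — violated.
Deploy and Triage need the same test rig — holds.

No. Migrate is blocked on Refactor is not satisfied.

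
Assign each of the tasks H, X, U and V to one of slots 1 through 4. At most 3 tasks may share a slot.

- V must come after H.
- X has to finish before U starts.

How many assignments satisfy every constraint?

Splitting on H: it can be 1 (18), 2 (12), 3 (6). Listing each branch's schedules as (X, U, V):
H=1: (1,2,2) (1,2,3) (1,2,4) (1,3,2) (1,3,3) (1,3,4) (1,4,2) (1,4,3) (1,4,4) (2,3,2) (2,3,3) (2,3,4) (2,4,2) (2,4,3) (2,4,4) (3,4,2) (3,4,3) (3,4,4) — 18.
H=2: (1,2,3) (1,2,4) (1,3,3) (1,3,4) (1,4,3) (1,4,4) (2,3,3) (2,3,4) (2,4,3) (2,4,4) (3,4,3) (3,4,4) — 12.
H=3: (1,2,4) (1,3,4) (1,4,4) (2,3,4) (2,4,4) (3,4,4) — 6.
Summing: 18 + 12 + 6 = 36.

36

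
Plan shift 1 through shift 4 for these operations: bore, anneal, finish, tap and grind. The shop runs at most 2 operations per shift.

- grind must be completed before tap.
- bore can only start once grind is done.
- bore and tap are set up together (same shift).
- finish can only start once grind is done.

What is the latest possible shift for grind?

Downstream work caps grind at shift 3.
grind at shift 2 is achievable: grind=shift 2; bore=shift 3; finish=shift 4; tap=shift 3; anneal=shift 1.
Nothing later works — the capacity limit rule out every shift after shift 2.

shift 2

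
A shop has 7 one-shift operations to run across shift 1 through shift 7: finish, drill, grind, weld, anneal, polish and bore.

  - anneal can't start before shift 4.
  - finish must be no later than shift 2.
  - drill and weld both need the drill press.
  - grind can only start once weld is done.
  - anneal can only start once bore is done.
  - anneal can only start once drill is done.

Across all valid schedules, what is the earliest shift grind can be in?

shift 2

Precedence pushes grind to at least shift 2.
grind at shift 2 is achievable: bore=shift 1; weld=shift 1; grind=shift 2; polish=shift 1; finish=shift 1; drill=shift 2; anneal=shift 4.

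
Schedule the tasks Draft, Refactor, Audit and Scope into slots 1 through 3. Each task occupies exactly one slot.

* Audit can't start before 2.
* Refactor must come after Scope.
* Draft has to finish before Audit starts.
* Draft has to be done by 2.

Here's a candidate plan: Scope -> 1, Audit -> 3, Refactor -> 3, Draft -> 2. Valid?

Refactor must come after Scope — holds.
Audit can't start before 2 — holds.
Draft has to be done by 2 — holds.
Draft has to finish before Audit starts — holds.

Yes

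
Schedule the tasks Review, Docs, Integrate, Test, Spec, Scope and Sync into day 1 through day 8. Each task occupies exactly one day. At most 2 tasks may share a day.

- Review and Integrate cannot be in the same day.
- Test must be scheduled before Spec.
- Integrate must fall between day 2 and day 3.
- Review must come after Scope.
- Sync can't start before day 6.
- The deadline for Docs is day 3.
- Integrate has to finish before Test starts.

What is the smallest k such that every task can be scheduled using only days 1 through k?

The precedence chain requires at least 3 distinct days.
With at most 2 per day and 7 tasks, at least 4 days are needed.
Sync can't be placed before day 6, so the schedule must run through at least day 6.
6 works (last occupied day: day 6): for example Test -> day 3, Review -> day 3, Integrate -> day 2, Scope -> day 1, Spec -> day 4, Docs -> day 1, Sync -> day 6.

6 days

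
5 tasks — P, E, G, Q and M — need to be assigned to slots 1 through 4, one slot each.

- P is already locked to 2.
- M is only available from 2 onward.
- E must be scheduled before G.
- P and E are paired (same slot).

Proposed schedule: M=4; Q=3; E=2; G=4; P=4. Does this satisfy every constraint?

Invalid. P is already locked to 2.

P and E are paired (same slot) — violated.
E must be scheduled before G — holds.
P is already locked to 2 — violated.
M is only available from 2 onward — holds.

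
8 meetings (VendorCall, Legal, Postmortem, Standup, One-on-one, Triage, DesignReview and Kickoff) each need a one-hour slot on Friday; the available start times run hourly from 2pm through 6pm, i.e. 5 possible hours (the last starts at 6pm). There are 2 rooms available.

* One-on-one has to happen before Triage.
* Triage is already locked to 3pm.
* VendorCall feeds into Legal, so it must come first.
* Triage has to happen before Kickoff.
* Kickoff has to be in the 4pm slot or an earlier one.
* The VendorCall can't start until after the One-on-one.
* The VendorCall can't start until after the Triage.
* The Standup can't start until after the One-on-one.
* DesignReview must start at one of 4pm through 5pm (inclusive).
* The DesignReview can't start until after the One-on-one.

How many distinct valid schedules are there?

32

Splitting on VendorCall: it can be 4pm (14), 5pm (18). Listing each branch's schedules as (Legal, Postmortem, Standup, One-on-one, Triage, DesignReview, Kickoff):
VendorCall=4pm: (5pm,2pm,3pm,2pm,3pm,5pm,4pm) (5pm,2pm,6pm,2pm,3pm,5pm,4pm) (5pm,3pm,6pm,2pm,3pm,5pm,4pm) (5pm,6pm,3pm,2pm,3pm,5pm,4pm) (5pm,6pm,6pm,2pm,3pm,5pm,4pm) (6pm,2pm,3pm,2pm,3pm,5pm,4pm) (6pm,2pm,5pm,2pm,3pm,5pm,4pm) (6pm,2pm,6pm,2pm,3pm,5pm,4pm) (6pm,3pm,5pm,2pm,3pm,5pm,4pm) (6pm,3pm,6pm,2pm,3pm,5pm,4pm) (6pm,5pm,3pm,2pm,3pm,5pm,4pm) (6pm,5pm,6pm,2pm,3pm,5pm,4pm) (6pm,6pm,3pm,2pm,3pm,5pm,4pm) (6pm,6pm,5pm,2pm,3pm,5pm,4pm) — 14.
VendorCall=5pm: (6pm,2pm,3pm,2pm,3pm,4pm,4pm) (6pm,2pm,3pm,2pm,3pm,5pm,4pm) (6pm,2pm,4pm,2pm,3pm,5pm,4pm) (6pm,2pm,5pm,2pm,3pm,4pm,4pm) (6pm,2pm,6pm,2pm,3pm,4pm,4pm) (6pm,2pm,6pm,2pm,3pm,5pm,4pm) (6pm,3pm,4pm,2pm,3pm,5pm,4pm) (6pm,3pm,5pm,2pm,3pm,4pm,4pm) (6pm,3pm,6pm,2pm,3pm,4pm,4pm) (6pm,3pm,6pm,2pm,3pm,5pm,4pm) (6pm,4pm,3pm,2pm,3pm,5pm,4pm) (6pm,4pm,6pm,2pm,3pm,5pm,4pm) (6pm,5pm,3pm,2pm,3pm,4pm,4pm) (6pm,5pm,6pm,2pm,3pm,4pm,4pm) (6pm,6pm,3pm,2pm,3pm,4pm,4pm) (6pm,6pm,3pm,2pm,3pm,5pm,4pm) (6pm,6pm,4pm,2pm,3pm,5pm,4pm) (6pm,6pm,5pm,2pm,3pm,4pm,4pm) — 18.
Summing: 14 + 18 = 32.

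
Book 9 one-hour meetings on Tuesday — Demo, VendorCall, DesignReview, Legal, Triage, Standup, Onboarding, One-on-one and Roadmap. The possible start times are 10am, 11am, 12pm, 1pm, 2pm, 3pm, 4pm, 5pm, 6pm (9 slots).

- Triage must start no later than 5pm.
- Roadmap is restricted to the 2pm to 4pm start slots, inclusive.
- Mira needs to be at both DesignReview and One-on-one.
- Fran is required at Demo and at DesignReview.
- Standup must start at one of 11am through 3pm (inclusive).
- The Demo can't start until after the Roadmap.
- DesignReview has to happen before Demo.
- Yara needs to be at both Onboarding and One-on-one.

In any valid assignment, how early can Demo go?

Precedence pushes Demo to at least 3pm.
Demo at 3pm is achievable: VendorCall=10am; DesignReview=10am; Legal=10am; Standup=11am; One-on-one=11am; Triage=10am; Roadmap=2pm; Onboarding=10am; Demo=3pm.

3pm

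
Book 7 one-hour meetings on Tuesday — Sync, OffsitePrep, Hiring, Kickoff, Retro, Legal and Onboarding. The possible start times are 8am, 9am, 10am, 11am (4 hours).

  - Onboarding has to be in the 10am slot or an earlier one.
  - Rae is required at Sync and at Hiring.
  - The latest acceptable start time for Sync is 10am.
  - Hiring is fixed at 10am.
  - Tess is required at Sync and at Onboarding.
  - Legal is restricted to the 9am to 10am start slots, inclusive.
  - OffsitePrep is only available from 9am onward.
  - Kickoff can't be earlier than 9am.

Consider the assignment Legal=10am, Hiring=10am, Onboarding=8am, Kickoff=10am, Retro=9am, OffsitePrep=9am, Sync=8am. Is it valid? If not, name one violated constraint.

No — it violates: Tess is required at Sync and at Onboarding

Hiring is fixed at 10am — holds.
Onboarding has to be in the 10am slot or an earlier one — holds.
The latest acceptable start time for Sync is 10am — holds.
Rae is required at Sync and at Hiring — holds.
Legal is restricted to the 9am to 10am start slots, inclusive — holds.
Kickoff can't be earlier than 9am — holds.
OffsitePrep is only available from 9am onward — holds.
Tess is required at Sync and at Onboarding — violated.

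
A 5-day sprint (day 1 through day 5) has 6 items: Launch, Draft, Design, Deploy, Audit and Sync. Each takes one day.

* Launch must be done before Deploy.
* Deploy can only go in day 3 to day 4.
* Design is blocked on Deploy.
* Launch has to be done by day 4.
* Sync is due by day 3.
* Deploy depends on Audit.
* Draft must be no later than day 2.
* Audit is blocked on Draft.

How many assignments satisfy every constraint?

Splitting on Launch: it can be day 1 (15), day 2 (15), day 3 (9). Listing each branch's schedules as (Draft, Design, Deploy, Audit, Sync) by day number:
Launch=day 1: (1,4,3,2,1) (1,4,3,2,2) (1,4,3,2,3) (1,5,3,2,1) (1,5,3,2,2) (1,5,3,2,3) (1,5,4,2,1) (1,5,4,2,2) (1,5,4,2,3) (1,5,4,3,1) (1,5,4,3,2) (1,5,4,3,3) (2,5,4,3,1) (2,5,4,3,2) (2,5,4,3,3) — 15.
Launch=day 2: (1,4,3,2,1) (1,4,3,2,2) (1,4,3,2,3) (1,5,3,2,1) (1,5,3,2,2) (1,5,3,2,3) (1,5,4,2,1) (1,5,4,2,2) (1,5,4,2,3) (1,5,4,3,1) (1,5,4,3,2) (1,5,4,3,3) (2,5,4,3,1) (2,5,4,3,2) (2,5,4,3,3) — 15.
Launch=day 3: (1,5,4,2,1) (1,5,4,2,2) (1,5,4,2,3) (1,5,4,3,1) (1,5,4,3,2) (1,5,4,3,3) (2,5,4,3,1) (2,5,4,3,2) (2,5,4,3,3) — 9.
Summing: 15 + 15 + 9 = 39.

39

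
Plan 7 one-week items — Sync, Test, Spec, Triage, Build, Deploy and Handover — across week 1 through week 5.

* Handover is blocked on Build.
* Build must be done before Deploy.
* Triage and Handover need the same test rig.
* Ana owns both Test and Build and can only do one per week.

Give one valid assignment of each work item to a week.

Triage=week 1; Spec=week 1; Deploy=week 2; Handover=week 2; Sync=week 1; Build=week 1; Test=week 2

Checking: Build(week 1) before Handover(week 2); Build(week 1) before Deploy(week 2); Triage(week 1) != Handover(week 2); Test(week 2) != Build(week 1).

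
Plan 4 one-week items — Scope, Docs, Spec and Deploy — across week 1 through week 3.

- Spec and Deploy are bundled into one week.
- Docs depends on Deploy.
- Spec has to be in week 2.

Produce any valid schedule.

Scope in week 1; Spec in week 2; Docs in week 3; Deploy in week 2

Checking: Deploy(week 2) before Docs(week 3); Spec = Deploy = week 2; Spec=week 2 in [week 2,week 2].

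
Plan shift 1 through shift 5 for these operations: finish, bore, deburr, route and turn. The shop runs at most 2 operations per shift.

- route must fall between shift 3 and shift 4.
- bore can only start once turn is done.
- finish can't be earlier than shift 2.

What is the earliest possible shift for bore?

Precedence pushes bore to at least shift 2.
bore at shift 2 is achievable: deburr -> shift 1, finish -> shift 2, bore -> shift 2, route -> shift 3, turn -> shift 1.

shift 2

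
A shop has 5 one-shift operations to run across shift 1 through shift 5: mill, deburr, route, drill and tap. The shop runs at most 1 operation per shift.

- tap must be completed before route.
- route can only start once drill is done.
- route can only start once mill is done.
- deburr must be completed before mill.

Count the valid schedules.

Splitting on mill: it can be shift 2 (2), shift 3 (4), shift 4 (6). Listing each branch's schedules as (deburr, route, drill, tap) by shift number:
mill=shift 2: (1,5,3,4) (1,5,4,3) — 2.
mill=shift 3: (1,5,2,4) (1,5,4,2) (2,5,1,4) (2,5,4,1) — 4.
mill=shift 4: (1,5,2,3) (1,5,3,2) (2,5,1,3) (2,5,3,1) (3,5,1,2) (3,5,2,1) — 6.
Summing: 2 + 4 + 6 = 12.

12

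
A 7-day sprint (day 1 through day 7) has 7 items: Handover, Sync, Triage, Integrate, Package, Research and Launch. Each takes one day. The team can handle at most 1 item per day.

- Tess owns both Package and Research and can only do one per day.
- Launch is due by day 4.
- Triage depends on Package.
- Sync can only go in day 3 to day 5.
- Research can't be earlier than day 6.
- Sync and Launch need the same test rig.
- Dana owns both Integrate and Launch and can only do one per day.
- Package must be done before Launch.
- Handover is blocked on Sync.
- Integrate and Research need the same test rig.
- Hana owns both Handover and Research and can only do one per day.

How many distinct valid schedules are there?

60

Splitting on Handover: it can be day 4 (4), day 5 (20), day 6 (18), day 7 (18). Listing each branch's schedules as (Sync, Triage, Integrate, Package, Research, Launch) by day number:
Handover=day 4: (3,5,6,1,7,2) (3,5,7,1,6,2) (3,6,5,1,7,2) (3,7,5,1,6,2) — 4.
Handover=day 5: (3,2,6,1,7,4) (3,2,7,1,6,4) (3,4,6,1,7,2) (3,4,7,1,6,2) (3,6,1,2,7,4) (3,6,2,1,7,4) (3,6,4,1,7,2) (3,7,1,2,6,4) (3,7,2,1,6,4) (3,7,4,1,6,2) (4,2,6,1,7,3) (4,2,7,1,6,3) (4,3,6,1,7,2) (4,3,7,1,6,2) (4,6,1,2,7,3) (4,6,2,1,7,3) (4,6,3,1,7,2) (4,7,1,2,6,3) (4,7,2,1,6,3) (4,7,3,1,6,2) — 20.
Handover=day 6: (3,2,5,1,7,4) (3,4,5,1,7,2) (3,5,1,2,7,4) (3,5,2,1,7,4) (3,5,4,1,7,2) (4,2,5,1,7,3) (4,3,5,1,7,2) (4,5,1,2,7,3) (4,5,2,1,7,3) (4,5,3,1,7,2) (5,2,3,1,7,4) (5,2,4,1,7,3) (5,3,1,2,7,4) (5,3,2,1,7,4) (5,3,4,1,7,2) (5,4,1,2,7,3) (5,4,2,1,7,3) (5,4,3,1,7,2) — 18.
Handover=day 7: (3,2,5,1,6,4) (3,4,5,1,6,2) (3,5,1,2,6,4) (3,5,2,1,6,4) (3,5,4,1,6,2) (4,2,5,1,6,3) (4,3,5,1,6,2) (4,5,1,2,6,3) (4,5,2,1,6,3) (4,5,3,1,6,2) (5,2,3,1,6,4) (5,2,4,1,6,3) (5,3,1,2,6,4) (5,3,2,1,6,4) (5,3,4,1,6,2) (5,4,1,2,6,3) (5,4,2,1,6,3) (5,4,3,1,6,2) — 18.
Summing: 4 + 20 + 18 + 18 = 60.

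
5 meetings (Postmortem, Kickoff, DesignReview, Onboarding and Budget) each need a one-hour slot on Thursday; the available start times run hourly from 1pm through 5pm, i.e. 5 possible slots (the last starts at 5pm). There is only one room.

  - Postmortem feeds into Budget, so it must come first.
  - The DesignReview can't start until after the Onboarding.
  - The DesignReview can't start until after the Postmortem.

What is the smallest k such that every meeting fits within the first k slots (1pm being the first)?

The precedence chain requires at least 2 distinct slots.
With at most 1 per slot and 5 meetings, at least 5 slots are needed.
5 works (last occupied slot: 5pm): for example Postmortem in 1pm, Budget in 4pm, Onboarding in 2pm, Kickoff in 5pm, DesignReview in 3pm.

5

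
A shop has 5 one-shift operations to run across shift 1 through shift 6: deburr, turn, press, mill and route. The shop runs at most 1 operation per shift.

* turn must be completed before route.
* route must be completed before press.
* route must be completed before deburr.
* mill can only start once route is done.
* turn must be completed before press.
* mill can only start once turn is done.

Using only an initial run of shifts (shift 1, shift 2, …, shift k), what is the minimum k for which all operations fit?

5 shifts

The precedence chain requires at least 3 distinct shifts.
With at most 1 per shift and 5 operations, at least 5 shifts are needed.
5 works (last occupied shift: shift 5): for example route in shift 2; deburr in shift 5; press in shift 3; turn in shift 1; mill in shift 4.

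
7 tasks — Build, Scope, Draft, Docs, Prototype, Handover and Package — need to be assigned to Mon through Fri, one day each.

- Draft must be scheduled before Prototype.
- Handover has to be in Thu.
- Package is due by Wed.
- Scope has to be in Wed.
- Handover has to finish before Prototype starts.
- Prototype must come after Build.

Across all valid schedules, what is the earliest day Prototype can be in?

Fri

Precedence pushes Prototype to at least Fri.
Prototype at Fri is achievable: Handover -> Thu; Scope -> Wed; Docs -> Mon; Draft -> Mon; Package -> Mon; Build -> Mon; Prototype -> Fri.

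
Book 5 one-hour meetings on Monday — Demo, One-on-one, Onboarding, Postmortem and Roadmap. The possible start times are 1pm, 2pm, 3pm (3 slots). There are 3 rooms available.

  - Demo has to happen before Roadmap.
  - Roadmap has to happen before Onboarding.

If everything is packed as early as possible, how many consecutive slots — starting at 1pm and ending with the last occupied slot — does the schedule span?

3

The precedence chain requires at least 3 distinct slots.
With at most 3 per slot and 5 meetings, at least 2 slots are needed.
3 works (last occupied slot: 3pm): for example Onboarding in 3pm; Roadmap in 2pm; Postmortem in 1pm; One-on-one in 1pm; Demo in 1pm.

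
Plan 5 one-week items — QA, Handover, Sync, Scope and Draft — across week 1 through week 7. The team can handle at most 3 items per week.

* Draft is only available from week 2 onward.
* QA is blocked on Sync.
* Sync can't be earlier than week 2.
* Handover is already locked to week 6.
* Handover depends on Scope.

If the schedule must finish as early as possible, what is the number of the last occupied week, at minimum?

week 6

The precedence chain requires at least 2 distinct weeks.
With at most 3 per week and 5 tasks, at least 2 weeks are needed.
Handover can't be placed before week 6, so the schedule must run through at least week 6.
6 works (last occupied week: week 6): for example Handover=week 6, QA=week 3, Scope=week 1, Draft=week 2, Sync=week 2.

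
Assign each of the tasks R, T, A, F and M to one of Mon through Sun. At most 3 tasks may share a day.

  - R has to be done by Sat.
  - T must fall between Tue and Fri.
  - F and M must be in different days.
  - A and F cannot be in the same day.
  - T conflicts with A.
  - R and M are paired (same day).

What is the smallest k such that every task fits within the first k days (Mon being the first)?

2 days

With at most 3 per day and 5 tasks, at least 2 days are needed.
T can't be placed before Tue — that is day 2 counting from Mon — so the schedule must run through at least 2 days.
2 works (last occupied day: Tue): for example R -> Mon, T -> Tue, M -> Mon, A -> Mon, F -> Tue.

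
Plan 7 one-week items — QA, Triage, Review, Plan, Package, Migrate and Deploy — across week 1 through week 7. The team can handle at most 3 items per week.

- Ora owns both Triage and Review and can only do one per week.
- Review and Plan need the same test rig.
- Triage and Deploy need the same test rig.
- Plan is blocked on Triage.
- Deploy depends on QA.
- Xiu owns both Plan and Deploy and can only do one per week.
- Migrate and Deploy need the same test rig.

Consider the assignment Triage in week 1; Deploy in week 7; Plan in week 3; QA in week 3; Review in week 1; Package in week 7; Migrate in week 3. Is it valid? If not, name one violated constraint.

No — it violates: Ora owns both Triage and Review and can only do one per week

Xiu owns both Plan and Deploy and can only do one per week — holds.
Review and Plan need the same test rig — holds.
Triage and Deploy need the same test rig — holds.
The team can handle at most 3 items per week — holds.
Deploy depends on QA — holds.
Ora owns both Triage and Review and can only do one per week — violated.
Plan is blocked on Triage — holds.
Migrate and Deploy need the same test rig — holds.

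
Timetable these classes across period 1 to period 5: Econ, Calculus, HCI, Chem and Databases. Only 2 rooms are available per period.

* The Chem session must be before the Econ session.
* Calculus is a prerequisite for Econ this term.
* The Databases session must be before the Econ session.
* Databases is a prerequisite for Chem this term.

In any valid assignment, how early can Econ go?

period 3

Precedence pushes Econ to at least period 3.
Econ at period 3 is achievable: Chem in period 2, HCI in period 2, Calculus in period 1, Databases in period 1, Econ in period 3.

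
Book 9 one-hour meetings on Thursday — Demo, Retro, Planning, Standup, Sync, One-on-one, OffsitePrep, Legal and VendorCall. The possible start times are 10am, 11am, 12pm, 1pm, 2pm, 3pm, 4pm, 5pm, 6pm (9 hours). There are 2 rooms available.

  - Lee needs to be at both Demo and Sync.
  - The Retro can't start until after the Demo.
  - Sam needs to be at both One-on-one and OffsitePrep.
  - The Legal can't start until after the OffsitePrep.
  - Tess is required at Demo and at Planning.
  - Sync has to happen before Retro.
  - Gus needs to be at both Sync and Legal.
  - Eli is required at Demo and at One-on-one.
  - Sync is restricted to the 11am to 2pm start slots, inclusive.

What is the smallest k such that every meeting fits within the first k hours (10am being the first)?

5

The precedence chain requires at least 2 distinct hours.
With at most 2 per hour and 9 meetings, at least 5 hours are needed.
Propagating the time windows through the other constraints, Retro can't land before 12pm — that is hour 3 counting from 10am — so the schedule must run through at least 3 hours.
5 works (last occupied hour: 2pm): for example Retro in 12pm, Planning in 11am, OffsitePrep in 10am, Demo in 10am, Standup in 1pm, Sync in 11am, Legal in 12pm, One-on-one in 1pm, VendorCall in 2pm.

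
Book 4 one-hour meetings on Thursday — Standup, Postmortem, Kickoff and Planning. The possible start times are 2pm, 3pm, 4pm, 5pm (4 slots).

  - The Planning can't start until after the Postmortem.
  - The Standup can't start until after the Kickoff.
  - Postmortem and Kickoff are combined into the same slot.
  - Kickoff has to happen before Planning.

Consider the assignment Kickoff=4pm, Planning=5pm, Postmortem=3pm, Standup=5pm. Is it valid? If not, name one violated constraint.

No — it violates: Postmortem and Kickoff are combined into the same slot

The Standup can't start until after the Kickoff — holds.
Kickoff has to happen before Planning — holds.
Postmortem and Kickoff are combined into the same slot — violated.
The Planning can't start until after the Postmortem — holds.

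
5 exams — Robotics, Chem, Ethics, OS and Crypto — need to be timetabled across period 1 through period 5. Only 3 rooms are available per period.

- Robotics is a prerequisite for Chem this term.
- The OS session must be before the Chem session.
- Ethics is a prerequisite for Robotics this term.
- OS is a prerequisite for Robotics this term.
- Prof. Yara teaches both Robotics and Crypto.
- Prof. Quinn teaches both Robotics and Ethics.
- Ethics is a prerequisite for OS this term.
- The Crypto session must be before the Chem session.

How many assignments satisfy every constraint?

14

Splitting on Robotics: it can be period 3 (5), period 4 (9). Listing each branch's schedules as (Chem, Ethics, OS, Crypto) by period number:
Robotics=period 3: (4,1,2,1) (4,1,2,2) (5,1,2,1) (5,1,2,2) (5,1,2,4) — 5.
Robotics=period 4: (5,1,2,1) (5,1,2,2) (5,1,2,3) (5,1,3,1) (5,1,3,2) (5,1,3,3) (5,2,3,1) (5,2,3,2) (5,2,3,3) — 9.
Summing: 5 + 9 = 14.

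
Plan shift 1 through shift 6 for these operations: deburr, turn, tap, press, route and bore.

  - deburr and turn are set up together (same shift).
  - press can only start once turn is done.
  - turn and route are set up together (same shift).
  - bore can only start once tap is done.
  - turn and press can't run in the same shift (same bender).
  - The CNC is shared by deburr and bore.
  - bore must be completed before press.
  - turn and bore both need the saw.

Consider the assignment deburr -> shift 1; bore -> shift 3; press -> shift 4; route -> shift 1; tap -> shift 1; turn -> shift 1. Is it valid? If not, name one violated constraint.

Valid

deburr and turn are set up together (same shift) — holds.
press can only start once turn is done — holds.
The CNC is shared by deburr and bore — holds.
bore must be completed before press — holds.
turn and bore both need the saw — holds.
bore can only start once tap is done — holds.
turn and press can't run in the same shift (same bender) — holds.
turn and route are set up together (same shift) — holds.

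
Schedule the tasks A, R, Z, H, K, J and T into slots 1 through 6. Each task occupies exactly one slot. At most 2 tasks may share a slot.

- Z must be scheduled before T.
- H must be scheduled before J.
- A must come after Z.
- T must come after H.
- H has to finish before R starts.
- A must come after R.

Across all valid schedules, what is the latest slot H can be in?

4

Downstream work caps H at 4.
H at 4 is achievable: A=6, T=5, Z=1, K=1, R=5, H=4, J=6.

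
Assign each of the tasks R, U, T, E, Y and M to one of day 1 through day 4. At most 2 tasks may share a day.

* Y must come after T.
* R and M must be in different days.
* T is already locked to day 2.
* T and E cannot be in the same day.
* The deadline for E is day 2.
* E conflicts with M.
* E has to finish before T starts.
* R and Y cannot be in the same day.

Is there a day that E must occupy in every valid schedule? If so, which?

E's window is day 1–day 2.
T is fixed at day 2, and E can't share a day with T.
So E must be day 1.

day 1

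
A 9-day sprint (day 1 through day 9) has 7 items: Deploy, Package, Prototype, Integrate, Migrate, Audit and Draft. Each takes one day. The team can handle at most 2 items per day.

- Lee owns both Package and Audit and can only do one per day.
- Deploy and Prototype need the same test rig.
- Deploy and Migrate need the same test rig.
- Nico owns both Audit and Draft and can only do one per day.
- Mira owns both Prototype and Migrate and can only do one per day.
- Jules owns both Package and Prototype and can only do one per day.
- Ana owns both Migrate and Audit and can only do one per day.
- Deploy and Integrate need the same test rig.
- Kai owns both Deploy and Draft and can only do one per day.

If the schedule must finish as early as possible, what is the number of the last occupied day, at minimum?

day 4

With at most 2 per day and 7 work items, at least 4 days are needed.
4 works (last occupied day: day 4): for example Prototype=day 2; Integrate=day 2; Migrate=day 3; Audit=day 4; Package=day 1; Deploy=day 1; Draft=day 3.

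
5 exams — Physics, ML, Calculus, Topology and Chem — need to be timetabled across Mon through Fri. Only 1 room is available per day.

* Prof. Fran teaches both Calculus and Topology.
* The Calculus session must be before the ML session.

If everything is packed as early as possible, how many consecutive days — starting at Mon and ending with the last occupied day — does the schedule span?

The precedence chain requires at least 2 distinct days.
With at most 1 per day and 5 exams, at least 5 days are needed.
5 works (last occupied day: Fri): for example Calculus in Mon, Physics in Wed, Topology in Thu, ML in Tue, Chem in Fri.

5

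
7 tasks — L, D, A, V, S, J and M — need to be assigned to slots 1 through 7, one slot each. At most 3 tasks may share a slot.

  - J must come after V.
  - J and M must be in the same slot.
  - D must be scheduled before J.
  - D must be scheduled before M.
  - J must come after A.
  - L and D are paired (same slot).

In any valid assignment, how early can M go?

3

Precedence pushes M to at least 2.
M at 3 is achievable: M in 3, L in 1, S in 2, A in 1, J in 3, V in 2, D in 1.
Nothing earlier works — the capacity limit rule out every slot before 3.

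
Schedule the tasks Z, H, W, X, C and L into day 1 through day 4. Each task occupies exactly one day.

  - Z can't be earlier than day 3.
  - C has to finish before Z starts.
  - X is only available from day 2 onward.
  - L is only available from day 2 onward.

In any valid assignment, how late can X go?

X is available from day 2.
X at day 4 is achievable: X -> day 4, Z -> day 3, W -> day 1, C -> day 1, H -> day 1, L -> day 2.

day 4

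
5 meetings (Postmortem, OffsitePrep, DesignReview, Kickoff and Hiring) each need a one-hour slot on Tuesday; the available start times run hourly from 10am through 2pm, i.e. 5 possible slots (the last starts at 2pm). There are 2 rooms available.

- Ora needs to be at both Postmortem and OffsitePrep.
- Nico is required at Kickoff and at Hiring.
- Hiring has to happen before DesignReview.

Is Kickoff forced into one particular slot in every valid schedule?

Kickoff can be 10am (e.g. OffsitePrep in 11am, Hiring in 11am, DesignReview in 12pm, Kickoff in 10am, Postmortem in 10am) or 11am (e.g. DesignReview in 11am, Hiring in 10am, OffsitePrep in 12pm, Kickoff in 11am, Postmortem in 10am).

No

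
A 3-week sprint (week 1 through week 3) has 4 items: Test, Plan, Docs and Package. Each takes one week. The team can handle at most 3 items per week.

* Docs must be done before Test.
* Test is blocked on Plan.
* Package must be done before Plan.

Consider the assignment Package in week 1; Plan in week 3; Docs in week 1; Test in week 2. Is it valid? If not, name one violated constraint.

Package must be done before Plan — holds.
Docs must be done before Test — holds.
Test is blocked on Plan — violated.
The team can handle at most 3 items per week — holds.

No — it violates: Test is blocked on Plan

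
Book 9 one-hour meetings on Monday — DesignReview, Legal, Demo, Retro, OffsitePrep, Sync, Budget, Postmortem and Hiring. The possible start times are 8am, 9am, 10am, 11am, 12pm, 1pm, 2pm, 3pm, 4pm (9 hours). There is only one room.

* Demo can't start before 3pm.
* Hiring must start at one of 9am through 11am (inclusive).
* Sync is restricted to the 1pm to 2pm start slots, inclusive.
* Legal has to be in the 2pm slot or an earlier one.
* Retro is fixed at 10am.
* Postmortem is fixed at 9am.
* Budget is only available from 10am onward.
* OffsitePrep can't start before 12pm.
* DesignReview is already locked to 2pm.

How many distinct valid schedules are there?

4

Enumerating: Retro in 10am; Sync in 1pm; OffsitePrep in 12pm; Hiring in 11am; Budget in 4pm; DesignReview in 2pm; Postmortem in 9am; Legal in 8am; Demo in 3pm | Sync in 1pm, Legal in 8am, OffsitePrep in 4pm, Retro in 10am, DesignReview in 2pm, Demo in 3pm, Budget in 12pm, Hiring in 11am, Postmortem in 9am | OffsitePrep=12pm; Postmortem=9am; DesignReview=2pm; Sync=1pm; Legal=8am; Hiring=11am; Retro=10am; Demo=4pm; Budget=3pm | Hiring -> 11am, Legal -> 8am, Retro -> 10am, DesignReview -> 2pm, Budget -> 12pm, Demo -> 4pm, Postmortem -> 9am, Sync -> 1pm, OffsitePrep -> 3pm.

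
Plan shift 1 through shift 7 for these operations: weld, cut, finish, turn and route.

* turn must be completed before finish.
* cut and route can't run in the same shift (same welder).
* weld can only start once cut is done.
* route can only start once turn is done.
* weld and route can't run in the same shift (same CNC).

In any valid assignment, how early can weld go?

Precedence pushes weld to at least shift 2.
weld at shift 2 is achievable: turn in shift 1, cut in shift 1, route in shift 3, weld in shift 2, finish in shift 2.

shift 2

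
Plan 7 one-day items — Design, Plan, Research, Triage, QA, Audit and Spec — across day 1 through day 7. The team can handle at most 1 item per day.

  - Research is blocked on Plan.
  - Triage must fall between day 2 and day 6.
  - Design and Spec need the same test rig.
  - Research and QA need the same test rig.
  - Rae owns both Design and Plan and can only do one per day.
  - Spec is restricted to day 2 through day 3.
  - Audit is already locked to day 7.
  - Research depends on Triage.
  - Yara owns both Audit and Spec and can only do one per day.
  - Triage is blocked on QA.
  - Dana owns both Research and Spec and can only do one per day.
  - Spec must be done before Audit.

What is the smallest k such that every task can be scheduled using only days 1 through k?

7

The precedence chain requires at least 3 distinct days.
With at most 1 per day and 7 tasks, at least 7 days are needed.
Audit can't be placed before day 7, so the schedule must run through at least day 7.
7 works (last occupied day: day 7): for example Spec -> day 2, Research -> day 5, Plan -> day 4, Triage -> day 3, Audit -> day 7, QA -> day 1, Design -> day 6.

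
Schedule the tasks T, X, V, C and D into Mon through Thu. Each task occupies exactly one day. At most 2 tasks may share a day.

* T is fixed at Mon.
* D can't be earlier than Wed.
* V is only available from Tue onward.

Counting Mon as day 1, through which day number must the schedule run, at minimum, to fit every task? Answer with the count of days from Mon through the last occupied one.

3 days

With at most 2 per day and 5 tasks, at least 3 days are needed.
D can't be placed before Wed — that is day 3 counting from Mon — so the schedule must run through at least 3 days.
3 works (last occupied day: Wed): for example C=Tue; V=Tue; X=Mon; T=Mon; D=Wed.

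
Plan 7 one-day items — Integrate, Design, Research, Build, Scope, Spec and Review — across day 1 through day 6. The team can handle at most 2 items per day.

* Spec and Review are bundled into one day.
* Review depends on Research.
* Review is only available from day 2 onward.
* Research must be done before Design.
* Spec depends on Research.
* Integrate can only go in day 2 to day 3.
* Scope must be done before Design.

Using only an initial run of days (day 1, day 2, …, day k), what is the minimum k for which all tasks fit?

The precedence chain requires at least 2 distinct days.
With at most 2 per day and 7 tasks, at least 4 days are needed.
4 works (last occupied day: day 4): for example Build -> day 4; Research -> day 1; Review -> day 3; Integrate -> day 2; Spec -> day 3; Scope -> day 1; Design -> day 2.

4 days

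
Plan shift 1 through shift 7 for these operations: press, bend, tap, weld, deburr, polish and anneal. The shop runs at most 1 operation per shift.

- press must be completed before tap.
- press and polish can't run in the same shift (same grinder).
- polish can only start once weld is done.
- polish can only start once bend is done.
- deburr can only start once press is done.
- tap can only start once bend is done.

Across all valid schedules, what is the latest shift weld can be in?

shift 6

Downstream work caps weld at shift 6.
weld at shift 6 is achievable: anneal in shift 5, deburr in shift 4, polish in shift 7, press in shift 1, tap in shift 3, weld in shift 6, bend in shift 2.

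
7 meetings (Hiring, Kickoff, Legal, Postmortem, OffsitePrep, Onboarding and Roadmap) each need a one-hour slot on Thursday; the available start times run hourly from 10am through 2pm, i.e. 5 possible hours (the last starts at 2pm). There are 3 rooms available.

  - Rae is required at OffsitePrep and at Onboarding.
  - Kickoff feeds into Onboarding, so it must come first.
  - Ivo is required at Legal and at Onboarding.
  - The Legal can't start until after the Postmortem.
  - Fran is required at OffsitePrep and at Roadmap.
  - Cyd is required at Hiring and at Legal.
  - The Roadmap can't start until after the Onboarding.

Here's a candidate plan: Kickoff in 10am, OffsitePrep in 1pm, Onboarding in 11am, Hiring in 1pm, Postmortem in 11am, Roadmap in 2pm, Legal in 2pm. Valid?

Rae is required at OffsitePrep and at Onboarding — holds.
The Legal can't start until after the Postmortem — holds.
Cyd is required at Hiring and at Legal — holds.
There are 3 rooms available — holds.
Fran is required at OffsitePrep and at Roadmap — holds.
Kickoff feeds into Onboarding, so it must come first — holds.
The Roadmap can't start until after the Onboarding — holds.
Ivo is required at Legal and at Onboarding — holds.

Yes, all constraints hold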